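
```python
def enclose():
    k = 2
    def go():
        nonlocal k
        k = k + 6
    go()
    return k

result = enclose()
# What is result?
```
8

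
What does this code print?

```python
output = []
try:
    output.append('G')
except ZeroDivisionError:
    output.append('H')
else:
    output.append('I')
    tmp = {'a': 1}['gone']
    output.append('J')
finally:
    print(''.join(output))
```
GI

Try succeeds, else appends 'I', KeyError in else is uncaught, finally prints before exception propagates ('J' never appended)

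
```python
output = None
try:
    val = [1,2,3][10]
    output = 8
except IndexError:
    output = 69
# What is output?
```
69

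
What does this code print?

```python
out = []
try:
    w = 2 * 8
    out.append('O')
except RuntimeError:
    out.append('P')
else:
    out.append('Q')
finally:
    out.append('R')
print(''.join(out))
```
OQR

else runs before finally when no exception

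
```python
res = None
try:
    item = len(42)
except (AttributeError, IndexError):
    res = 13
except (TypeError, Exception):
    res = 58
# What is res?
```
58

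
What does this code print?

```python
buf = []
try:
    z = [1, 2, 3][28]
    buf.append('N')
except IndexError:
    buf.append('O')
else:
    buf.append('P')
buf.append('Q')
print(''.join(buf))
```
OQ

else block skipped when exception is caught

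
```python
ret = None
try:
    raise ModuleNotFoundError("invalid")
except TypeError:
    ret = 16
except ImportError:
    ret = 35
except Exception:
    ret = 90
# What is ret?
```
35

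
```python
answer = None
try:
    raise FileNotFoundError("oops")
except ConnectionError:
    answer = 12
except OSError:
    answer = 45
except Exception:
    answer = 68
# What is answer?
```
45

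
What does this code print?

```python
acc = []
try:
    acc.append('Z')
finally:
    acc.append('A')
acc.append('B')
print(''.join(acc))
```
ZAB

try/finally without except, no exception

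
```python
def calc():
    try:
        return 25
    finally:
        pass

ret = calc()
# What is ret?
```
25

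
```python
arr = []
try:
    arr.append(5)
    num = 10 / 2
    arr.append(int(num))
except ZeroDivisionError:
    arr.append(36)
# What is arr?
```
[5, 5]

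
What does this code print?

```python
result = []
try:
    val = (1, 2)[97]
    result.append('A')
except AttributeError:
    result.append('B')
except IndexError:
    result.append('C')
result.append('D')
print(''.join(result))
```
CD

IndexError is caught by its specific handler, not AttributeError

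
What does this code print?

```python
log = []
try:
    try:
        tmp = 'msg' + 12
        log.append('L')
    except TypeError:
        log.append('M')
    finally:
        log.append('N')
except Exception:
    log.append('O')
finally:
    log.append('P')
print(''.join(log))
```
MNP

Both finally blocks run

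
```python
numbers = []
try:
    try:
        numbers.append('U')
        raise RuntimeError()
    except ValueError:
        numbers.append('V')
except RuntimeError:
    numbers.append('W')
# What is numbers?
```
['U', 'W']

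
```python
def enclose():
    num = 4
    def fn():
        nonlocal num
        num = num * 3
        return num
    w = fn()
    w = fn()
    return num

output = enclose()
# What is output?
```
36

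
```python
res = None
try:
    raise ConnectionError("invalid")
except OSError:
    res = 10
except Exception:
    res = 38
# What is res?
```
10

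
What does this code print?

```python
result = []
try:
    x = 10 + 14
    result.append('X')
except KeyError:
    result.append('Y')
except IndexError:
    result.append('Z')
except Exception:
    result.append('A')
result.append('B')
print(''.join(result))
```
XB

No exception, try block completes normally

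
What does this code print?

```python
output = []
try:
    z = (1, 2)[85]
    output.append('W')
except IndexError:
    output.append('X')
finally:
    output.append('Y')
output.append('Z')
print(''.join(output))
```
XYZ

finally always runs, even after exception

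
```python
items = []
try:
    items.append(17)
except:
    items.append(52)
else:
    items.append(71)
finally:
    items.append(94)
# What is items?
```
[17, 71, 94]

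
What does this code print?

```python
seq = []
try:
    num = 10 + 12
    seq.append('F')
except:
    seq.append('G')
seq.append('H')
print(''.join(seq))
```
FH

No exception, try block completes normally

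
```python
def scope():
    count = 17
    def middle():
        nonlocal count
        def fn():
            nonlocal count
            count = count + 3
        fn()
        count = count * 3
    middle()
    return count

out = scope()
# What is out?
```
60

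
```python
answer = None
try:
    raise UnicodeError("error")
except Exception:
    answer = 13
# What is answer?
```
13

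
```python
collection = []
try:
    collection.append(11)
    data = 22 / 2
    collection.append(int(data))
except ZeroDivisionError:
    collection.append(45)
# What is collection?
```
[11, 11]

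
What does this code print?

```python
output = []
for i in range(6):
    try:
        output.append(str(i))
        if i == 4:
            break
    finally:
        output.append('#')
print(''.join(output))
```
0#1#2#3#4#

finally runs even when breaking out of loop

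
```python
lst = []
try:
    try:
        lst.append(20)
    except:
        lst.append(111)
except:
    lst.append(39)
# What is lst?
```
[20]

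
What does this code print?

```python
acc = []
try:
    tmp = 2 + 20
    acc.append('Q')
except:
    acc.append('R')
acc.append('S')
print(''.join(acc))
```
QS

No exception, try block completes normally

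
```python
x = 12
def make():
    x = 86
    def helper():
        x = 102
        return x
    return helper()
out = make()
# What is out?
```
102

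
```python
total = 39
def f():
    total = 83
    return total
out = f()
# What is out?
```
83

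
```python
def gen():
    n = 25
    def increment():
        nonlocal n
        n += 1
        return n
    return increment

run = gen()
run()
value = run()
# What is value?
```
27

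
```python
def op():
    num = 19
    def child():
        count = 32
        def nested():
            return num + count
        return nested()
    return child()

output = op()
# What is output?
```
51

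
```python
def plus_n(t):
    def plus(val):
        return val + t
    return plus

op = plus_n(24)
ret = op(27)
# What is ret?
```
51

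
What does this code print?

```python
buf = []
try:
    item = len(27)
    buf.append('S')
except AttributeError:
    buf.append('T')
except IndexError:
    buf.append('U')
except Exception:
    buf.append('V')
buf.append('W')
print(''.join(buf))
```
VW

TypeError not specifically caught, falls to Exception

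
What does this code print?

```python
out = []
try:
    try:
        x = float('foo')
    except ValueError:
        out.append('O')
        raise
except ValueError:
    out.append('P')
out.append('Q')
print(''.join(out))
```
OPQ

raise without argument re-raises current exception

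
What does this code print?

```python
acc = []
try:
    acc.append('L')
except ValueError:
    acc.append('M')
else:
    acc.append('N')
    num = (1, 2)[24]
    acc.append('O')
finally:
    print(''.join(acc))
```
LN

Try succeeds, else appends 'N', IndexError in else is uncaught, finally prints before exception propagates ('O' never appended)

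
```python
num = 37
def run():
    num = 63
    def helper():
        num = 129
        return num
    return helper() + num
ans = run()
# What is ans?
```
192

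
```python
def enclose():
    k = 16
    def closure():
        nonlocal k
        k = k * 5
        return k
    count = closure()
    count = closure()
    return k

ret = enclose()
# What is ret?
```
400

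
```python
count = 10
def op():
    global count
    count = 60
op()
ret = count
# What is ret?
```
60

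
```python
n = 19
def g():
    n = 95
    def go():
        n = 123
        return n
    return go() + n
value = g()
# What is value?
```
218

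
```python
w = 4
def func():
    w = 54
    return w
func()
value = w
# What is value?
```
4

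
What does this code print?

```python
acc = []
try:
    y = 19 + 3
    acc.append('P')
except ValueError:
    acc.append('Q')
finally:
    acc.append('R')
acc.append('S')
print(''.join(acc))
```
PRS

finally runs after normal execution too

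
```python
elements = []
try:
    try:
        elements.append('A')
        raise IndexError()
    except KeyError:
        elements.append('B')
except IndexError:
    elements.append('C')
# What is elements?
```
['A', 'C']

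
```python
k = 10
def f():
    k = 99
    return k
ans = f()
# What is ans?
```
99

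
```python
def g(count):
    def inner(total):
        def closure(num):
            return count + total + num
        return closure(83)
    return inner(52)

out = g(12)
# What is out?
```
147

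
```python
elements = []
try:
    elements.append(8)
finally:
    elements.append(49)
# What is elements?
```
[8, 49]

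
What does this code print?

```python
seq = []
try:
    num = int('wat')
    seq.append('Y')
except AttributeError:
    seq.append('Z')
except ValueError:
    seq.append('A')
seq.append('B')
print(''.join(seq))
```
AB

ValueError is caught by its specific handler, not AttributeError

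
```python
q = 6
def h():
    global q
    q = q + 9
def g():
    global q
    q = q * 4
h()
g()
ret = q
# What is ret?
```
60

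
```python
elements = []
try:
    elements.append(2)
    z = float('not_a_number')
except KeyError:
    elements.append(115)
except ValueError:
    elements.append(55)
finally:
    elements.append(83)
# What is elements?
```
[2, 55, 83]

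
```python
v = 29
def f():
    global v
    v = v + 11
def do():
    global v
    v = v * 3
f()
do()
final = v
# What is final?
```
120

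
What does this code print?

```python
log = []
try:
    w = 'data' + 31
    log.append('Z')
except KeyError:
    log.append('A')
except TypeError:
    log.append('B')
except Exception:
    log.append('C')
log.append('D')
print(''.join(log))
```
BD

TypeError matches before generic Exception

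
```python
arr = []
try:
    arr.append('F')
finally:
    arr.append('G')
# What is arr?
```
['F', 'G']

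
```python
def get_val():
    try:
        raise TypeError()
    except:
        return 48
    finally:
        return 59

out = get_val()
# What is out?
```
59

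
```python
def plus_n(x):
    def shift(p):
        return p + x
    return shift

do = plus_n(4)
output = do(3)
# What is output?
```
7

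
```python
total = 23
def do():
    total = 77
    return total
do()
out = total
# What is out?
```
23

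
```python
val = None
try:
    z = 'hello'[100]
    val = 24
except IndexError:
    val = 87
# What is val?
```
87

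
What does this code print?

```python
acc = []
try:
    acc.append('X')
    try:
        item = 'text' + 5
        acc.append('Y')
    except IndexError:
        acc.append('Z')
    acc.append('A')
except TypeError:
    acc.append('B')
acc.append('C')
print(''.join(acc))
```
XBC

Inner handler doesn't match, propagates to outer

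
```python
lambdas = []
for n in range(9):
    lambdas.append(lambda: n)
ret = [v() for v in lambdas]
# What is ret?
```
[8, 8, 8, 8, 8, 8, 8, 8, 8]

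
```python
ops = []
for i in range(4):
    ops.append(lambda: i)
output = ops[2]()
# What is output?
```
3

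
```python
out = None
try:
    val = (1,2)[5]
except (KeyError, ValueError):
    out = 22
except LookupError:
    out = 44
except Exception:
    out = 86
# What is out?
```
44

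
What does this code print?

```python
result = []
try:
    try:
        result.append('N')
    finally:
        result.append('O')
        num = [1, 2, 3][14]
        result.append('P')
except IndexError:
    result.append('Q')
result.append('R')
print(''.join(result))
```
NOQR

Exception in inner finally caught by outer except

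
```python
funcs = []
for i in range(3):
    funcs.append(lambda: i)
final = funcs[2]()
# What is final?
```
2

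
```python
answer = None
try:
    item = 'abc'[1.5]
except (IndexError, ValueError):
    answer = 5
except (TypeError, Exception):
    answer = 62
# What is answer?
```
62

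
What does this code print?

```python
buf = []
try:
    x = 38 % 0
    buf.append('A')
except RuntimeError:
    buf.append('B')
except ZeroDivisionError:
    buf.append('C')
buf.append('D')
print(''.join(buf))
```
CD

ZeroDivisionError is caught by its specific handler, not RuntimeError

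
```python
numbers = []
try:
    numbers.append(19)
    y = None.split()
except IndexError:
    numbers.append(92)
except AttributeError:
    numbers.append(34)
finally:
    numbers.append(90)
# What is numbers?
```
[19, 34, 90]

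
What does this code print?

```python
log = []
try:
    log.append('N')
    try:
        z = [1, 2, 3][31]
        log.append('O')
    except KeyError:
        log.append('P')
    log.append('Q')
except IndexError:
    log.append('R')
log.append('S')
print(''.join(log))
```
NRS

Inner handler doesn't match, propagates to outer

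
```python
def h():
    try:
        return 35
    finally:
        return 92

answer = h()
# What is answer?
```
92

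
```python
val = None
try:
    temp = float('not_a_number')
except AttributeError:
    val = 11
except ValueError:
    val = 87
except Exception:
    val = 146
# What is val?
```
87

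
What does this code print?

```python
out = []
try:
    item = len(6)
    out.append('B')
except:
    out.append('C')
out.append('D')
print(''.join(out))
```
CD

Exception raised in try, caught by bare except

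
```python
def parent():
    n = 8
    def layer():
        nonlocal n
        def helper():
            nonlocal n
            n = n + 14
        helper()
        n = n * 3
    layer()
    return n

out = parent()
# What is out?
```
66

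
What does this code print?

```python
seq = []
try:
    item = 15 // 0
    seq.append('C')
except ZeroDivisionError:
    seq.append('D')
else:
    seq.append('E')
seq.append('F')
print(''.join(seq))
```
DF

else block skipped when exception is caught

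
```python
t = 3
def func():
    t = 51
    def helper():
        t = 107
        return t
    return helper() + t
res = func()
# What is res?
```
158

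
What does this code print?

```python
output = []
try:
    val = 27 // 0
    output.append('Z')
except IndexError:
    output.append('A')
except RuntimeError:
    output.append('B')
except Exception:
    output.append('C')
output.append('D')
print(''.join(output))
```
CD

ZeroDivisionError not specifically caught, falls to Exception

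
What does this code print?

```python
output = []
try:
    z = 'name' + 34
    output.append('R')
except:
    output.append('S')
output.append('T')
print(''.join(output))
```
ST

Exception raised in try, caught by bare except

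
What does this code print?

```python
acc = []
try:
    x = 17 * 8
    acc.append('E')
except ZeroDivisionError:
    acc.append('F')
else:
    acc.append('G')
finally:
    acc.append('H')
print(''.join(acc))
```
EGH

else runs before finally when no exception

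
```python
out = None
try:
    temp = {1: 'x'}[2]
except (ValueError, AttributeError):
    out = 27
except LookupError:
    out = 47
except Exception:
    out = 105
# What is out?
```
47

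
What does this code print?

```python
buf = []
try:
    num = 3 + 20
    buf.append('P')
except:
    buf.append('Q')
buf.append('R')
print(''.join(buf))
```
PR

No exception, try block completes normally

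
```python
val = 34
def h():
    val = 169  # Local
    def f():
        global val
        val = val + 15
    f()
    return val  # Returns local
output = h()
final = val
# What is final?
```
49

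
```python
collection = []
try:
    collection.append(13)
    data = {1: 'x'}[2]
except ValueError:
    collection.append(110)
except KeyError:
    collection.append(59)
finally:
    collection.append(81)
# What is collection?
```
[13, 59, 81]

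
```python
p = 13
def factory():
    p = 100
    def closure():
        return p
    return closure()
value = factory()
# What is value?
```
100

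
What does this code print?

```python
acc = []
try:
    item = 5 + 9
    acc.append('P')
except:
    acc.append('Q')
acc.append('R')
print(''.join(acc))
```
PR

No exception, try block completes normally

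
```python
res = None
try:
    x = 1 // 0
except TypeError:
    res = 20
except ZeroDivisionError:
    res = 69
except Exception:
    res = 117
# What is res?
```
69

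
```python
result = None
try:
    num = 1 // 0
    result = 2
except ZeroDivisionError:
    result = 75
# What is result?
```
75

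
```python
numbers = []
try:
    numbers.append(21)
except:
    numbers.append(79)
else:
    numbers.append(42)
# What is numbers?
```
[21, 42]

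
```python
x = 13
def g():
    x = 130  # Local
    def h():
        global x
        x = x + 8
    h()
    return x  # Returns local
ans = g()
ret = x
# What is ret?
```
21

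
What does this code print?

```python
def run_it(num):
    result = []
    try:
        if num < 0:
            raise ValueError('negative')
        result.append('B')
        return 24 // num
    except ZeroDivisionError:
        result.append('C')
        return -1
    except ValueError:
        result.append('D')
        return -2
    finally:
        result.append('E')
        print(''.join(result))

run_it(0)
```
BCE

num=0 causes ZeroDivisionError, caught, finally prints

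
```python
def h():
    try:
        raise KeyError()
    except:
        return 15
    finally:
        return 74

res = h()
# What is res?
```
74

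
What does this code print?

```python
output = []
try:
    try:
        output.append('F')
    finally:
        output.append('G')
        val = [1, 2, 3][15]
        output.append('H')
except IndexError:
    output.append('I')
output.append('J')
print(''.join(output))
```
FGIJ

Exception in inner finally caught by outer except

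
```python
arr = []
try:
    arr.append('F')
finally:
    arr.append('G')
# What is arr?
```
['F', 'G']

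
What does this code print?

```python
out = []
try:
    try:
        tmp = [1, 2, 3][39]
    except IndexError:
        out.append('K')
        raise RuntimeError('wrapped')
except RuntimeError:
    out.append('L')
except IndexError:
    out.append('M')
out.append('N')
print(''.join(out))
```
KLN

RuntimeError raised and caught, original IndexError not re-raised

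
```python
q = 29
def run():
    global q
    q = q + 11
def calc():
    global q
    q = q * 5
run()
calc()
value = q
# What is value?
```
200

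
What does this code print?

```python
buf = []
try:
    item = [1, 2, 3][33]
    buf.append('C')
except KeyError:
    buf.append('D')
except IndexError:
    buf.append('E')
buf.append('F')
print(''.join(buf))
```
EF

IndexError is caught by its specific handler, not KeyError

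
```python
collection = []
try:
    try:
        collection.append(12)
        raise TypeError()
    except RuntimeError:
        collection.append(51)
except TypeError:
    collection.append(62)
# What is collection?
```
[12, 62]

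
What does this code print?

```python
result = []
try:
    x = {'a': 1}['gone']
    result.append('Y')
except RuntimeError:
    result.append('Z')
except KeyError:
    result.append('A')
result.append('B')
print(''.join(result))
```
AB

KeyError is caught by its specific handler, not RuntimeError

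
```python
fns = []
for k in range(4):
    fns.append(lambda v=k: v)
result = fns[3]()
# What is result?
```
3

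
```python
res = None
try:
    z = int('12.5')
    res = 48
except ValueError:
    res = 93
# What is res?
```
93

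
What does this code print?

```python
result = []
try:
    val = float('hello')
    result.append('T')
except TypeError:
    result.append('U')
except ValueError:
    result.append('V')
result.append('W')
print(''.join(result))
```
VW

ValueError is caught by its specific handler, not TypeError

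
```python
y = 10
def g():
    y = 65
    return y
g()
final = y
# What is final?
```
10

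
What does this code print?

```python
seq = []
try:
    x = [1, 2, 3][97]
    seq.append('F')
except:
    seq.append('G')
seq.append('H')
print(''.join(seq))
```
GH

Exception raised in try, caught by bare except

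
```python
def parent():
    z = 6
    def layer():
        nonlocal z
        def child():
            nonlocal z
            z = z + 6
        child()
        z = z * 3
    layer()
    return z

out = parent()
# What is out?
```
36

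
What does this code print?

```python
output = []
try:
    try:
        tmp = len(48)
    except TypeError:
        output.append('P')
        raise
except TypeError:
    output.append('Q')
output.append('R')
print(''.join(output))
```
PQR

raise without argument re-raises current exception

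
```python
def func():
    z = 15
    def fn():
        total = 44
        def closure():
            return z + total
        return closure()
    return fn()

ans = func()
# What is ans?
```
59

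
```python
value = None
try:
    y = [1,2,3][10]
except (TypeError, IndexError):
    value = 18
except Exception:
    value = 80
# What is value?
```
18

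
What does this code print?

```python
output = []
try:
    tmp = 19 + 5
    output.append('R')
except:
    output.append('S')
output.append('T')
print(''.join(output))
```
RT

No exception, try block completes normally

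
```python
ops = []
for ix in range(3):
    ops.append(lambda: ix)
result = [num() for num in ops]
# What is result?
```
[2, 2, 2]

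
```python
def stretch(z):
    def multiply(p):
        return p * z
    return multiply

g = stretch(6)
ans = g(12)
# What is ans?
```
72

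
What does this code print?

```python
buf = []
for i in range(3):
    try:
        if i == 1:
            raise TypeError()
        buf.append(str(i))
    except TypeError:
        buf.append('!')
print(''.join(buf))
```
0!2

Exception on i=1 caught, loop continues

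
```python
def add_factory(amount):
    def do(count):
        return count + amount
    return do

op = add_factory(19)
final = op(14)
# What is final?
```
33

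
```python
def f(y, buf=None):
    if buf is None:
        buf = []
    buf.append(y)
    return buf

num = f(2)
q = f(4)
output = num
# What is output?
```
[2]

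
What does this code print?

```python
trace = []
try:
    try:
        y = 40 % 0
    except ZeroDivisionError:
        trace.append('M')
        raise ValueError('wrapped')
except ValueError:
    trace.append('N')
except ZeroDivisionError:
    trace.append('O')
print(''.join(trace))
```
MN

New ValueError raised, caught by outer ValueError handler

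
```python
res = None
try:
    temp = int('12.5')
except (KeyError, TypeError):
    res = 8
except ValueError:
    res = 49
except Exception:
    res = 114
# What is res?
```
49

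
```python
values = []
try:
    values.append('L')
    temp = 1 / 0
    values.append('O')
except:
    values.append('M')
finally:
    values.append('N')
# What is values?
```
['L', 'M', 'N']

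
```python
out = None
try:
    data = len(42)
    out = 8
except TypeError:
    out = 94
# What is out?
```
94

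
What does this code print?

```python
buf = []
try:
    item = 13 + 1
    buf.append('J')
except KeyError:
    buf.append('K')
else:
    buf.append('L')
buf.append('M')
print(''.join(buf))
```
JLM

else block runs when no exception occurs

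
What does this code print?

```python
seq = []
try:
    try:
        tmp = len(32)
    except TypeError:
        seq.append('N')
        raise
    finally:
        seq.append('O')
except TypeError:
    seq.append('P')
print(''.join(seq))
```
NOP

finally runs before re-raised exception propagates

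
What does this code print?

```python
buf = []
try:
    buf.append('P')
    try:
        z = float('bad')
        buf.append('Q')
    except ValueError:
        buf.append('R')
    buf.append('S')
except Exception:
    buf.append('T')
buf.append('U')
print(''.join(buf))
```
PRSU

Inner exception caught by inner handler, outer continues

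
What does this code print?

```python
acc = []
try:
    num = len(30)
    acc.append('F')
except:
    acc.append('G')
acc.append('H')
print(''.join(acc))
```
GH

Exception raised in try, caught by bare except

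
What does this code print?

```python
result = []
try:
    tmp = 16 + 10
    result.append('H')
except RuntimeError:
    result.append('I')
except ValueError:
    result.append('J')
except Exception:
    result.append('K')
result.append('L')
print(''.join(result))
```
HL

No exception, try block completes normally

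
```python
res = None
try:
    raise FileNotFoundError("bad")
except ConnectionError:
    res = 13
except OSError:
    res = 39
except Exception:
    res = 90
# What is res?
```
39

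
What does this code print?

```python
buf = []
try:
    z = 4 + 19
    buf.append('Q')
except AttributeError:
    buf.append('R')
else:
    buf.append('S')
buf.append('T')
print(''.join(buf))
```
QST

else block runs when no exception occurs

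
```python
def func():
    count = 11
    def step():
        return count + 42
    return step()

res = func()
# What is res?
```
53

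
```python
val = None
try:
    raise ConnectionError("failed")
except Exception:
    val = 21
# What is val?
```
21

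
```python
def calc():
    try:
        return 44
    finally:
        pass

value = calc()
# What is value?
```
44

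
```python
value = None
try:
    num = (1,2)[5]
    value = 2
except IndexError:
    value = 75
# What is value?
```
75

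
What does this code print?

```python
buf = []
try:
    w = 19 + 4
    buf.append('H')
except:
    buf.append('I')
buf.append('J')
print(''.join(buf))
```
HJ

No exception, try block completes normally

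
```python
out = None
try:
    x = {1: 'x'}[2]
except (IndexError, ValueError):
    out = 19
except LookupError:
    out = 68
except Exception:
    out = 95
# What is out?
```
68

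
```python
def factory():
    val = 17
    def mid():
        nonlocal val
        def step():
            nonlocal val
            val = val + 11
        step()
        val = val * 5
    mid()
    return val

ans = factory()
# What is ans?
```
140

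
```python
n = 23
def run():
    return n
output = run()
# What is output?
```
23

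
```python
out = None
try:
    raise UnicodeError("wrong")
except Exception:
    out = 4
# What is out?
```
4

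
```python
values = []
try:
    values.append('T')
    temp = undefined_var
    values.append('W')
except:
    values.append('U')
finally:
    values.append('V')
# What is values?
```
['T', 'U', 'V']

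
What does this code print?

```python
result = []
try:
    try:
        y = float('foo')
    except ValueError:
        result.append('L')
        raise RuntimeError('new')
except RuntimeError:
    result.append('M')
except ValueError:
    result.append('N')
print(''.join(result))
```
LM

New RuntimeError raised, caught by outer RuntimeError handler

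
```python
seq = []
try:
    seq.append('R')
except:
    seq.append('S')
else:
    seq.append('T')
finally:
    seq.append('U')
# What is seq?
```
['R', 'T', 'U']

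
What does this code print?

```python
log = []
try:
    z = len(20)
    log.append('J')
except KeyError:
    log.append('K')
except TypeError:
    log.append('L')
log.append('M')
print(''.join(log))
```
LM

TypeError is caught by its specific handler, not KeyError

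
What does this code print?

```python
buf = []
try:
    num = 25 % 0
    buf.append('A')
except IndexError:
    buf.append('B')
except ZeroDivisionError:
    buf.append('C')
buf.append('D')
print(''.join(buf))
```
CD

ZeroDivisionError is caught by its specific handler, not IndexError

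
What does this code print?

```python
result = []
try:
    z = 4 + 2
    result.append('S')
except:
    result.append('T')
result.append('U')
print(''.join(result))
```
SU

No exception, try block completes normally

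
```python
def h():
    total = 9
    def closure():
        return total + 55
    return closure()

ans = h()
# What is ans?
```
64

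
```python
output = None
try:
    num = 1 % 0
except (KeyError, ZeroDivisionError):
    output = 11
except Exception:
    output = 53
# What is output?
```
11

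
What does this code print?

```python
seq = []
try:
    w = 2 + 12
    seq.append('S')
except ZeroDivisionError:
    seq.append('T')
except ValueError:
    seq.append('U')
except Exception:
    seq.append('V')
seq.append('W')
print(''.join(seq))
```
SW

No exception, try block completes normally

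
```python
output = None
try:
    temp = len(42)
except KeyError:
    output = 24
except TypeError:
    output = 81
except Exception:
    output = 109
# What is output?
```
81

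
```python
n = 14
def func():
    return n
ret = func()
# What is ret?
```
14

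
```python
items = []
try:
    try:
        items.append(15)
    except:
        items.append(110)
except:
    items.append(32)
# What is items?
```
[15]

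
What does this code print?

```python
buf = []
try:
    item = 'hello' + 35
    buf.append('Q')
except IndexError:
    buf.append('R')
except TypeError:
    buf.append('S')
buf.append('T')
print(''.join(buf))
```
ST

TypeError is caught by its specific handler, not IndexError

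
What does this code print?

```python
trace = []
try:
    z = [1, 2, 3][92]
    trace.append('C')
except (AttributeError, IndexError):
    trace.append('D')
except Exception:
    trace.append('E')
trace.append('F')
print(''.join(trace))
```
DF

IndexError matches tuple containing it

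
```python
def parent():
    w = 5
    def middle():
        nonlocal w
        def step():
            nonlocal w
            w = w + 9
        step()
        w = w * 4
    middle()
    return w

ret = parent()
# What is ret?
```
56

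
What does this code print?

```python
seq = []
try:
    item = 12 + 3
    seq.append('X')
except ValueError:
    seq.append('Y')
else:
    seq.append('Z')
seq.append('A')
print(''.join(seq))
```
XZA

else block runs when no exception occurs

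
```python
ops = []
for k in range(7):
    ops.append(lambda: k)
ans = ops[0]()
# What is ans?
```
6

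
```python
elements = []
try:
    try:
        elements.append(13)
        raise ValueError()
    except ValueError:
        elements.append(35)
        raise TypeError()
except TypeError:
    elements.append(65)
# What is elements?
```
[13, 35, 65]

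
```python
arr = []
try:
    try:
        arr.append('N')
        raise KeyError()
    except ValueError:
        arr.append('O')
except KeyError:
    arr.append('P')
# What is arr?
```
['N', 'P']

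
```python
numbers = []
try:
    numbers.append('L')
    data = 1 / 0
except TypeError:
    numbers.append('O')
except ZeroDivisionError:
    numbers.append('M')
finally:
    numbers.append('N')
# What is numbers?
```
['L', 'M', 'N']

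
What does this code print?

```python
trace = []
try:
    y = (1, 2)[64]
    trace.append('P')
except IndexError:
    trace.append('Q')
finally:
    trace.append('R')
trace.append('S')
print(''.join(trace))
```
QRS

finally always runs, even after exception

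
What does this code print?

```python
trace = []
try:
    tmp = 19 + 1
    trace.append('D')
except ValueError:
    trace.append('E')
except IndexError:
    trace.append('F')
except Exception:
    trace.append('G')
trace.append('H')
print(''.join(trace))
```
DH

No exception, try block completes normally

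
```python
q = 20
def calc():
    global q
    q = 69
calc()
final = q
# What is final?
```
69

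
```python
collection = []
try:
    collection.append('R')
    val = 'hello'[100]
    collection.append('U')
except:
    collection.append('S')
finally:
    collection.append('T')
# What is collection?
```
['R', 'S', 'T']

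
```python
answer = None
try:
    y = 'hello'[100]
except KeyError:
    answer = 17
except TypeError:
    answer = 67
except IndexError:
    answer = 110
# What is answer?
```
110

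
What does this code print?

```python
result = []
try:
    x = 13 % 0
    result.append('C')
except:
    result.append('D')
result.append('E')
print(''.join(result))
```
DE

Exception raised in try, caught by bare except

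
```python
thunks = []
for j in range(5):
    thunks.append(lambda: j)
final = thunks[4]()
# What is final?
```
4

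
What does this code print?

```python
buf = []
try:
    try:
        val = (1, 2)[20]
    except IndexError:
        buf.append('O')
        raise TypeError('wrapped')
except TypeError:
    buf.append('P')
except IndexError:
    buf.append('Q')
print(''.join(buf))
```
OP

New TypeError raised, caught by outer TypeError handler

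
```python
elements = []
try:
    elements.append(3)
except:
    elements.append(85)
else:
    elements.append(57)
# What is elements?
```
[3, 57]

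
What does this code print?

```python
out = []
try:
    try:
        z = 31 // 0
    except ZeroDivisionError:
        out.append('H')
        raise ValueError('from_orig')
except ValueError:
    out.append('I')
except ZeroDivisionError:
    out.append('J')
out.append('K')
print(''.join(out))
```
HIK

ValueError raised and caught, original ZeroDivisionError not re-raised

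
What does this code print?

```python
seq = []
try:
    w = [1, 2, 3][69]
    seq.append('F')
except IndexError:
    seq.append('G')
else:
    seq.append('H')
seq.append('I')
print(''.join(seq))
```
GI

else block skipped when exception is caught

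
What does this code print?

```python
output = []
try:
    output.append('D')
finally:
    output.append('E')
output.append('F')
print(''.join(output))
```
DEF

try/finally without except, no exception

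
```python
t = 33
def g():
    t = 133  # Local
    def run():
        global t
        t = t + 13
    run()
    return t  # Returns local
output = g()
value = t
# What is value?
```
46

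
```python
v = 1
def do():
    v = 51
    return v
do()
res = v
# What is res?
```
1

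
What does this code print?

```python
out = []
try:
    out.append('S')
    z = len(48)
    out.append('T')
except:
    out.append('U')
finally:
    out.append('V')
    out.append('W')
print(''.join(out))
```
SUVW

Code before exception runs, then except, then all of finally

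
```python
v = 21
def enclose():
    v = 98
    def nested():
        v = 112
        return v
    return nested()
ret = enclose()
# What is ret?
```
112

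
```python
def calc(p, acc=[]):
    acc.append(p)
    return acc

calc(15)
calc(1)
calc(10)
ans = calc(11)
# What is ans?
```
[15, 1, 10, 11]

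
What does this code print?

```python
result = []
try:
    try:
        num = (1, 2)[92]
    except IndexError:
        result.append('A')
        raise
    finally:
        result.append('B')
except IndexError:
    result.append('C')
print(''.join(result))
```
ABC

finally runs before re-raised exception propagates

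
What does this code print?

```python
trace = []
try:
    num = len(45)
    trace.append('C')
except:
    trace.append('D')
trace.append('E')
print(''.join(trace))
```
DE

Exception raised in try, caught by bare except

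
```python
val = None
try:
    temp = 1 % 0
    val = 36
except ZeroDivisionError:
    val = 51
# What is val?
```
51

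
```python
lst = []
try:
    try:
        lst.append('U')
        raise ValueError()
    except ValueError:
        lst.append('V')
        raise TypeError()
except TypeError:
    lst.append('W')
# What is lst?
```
['U', 'V', 'W']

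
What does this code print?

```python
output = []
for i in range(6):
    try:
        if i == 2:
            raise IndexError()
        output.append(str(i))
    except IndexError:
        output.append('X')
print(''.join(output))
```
01X345

Exception on i=2 caught, loop continues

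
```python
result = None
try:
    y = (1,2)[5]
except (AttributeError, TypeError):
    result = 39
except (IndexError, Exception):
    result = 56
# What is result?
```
56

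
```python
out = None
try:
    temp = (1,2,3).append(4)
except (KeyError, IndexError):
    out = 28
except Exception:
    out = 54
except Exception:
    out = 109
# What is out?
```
54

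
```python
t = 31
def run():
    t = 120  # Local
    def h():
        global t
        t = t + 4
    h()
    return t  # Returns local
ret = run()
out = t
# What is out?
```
35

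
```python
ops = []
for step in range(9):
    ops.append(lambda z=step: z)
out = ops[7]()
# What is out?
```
7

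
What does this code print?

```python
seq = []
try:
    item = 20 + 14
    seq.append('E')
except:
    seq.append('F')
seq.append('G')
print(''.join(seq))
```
EG

No exception, try block completes normally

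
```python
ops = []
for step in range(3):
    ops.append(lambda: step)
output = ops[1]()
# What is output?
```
2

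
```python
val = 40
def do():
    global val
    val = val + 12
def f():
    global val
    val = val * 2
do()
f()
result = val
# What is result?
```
104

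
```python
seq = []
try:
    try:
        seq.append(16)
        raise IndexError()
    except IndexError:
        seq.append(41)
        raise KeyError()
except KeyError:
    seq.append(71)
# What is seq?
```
[16, 41, 71]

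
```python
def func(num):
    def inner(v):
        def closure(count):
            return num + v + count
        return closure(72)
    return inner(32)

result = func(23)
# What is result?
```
127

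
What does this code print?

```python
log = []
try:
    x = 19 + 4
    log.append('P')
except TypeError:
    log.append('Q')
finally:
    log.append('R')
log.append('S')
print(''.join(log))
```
PRS

finally runs after normal execution too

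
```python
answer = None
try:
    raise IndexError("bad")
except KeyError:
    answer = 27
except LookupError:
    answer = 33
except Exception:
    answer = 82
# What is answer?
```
33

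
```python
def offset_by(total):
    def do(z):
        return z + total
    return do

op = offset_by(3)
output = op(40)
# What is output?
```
43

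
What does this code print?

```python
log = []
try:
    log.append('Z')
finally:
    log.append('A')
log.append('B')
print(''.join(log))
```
ZAB

try/finally without except, no exception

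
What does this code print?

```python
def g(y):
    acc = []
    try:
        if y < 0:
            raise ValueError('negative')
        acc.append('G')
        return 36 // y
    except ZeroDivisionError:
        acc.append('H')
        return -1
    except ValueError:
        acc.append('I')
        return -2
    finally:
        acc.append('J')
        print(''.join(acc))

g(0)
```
GHJ

y=0 causes ZeroDivisionError, caught, finally prints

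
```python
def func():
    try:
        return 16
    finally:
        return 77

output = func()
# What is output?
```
77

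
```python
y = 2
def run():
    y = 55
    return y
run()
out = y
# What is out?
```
2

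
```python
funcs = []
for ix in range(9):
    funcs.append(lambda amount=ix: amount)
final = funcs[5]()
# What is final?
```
5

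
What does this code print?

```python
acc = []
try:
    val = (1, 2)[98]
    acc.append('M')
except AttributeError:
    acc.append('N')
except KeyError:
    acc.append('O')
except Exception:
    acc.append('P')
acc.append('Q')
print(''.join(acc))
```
PQ

IndexError not specifically caught, falls to Exception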